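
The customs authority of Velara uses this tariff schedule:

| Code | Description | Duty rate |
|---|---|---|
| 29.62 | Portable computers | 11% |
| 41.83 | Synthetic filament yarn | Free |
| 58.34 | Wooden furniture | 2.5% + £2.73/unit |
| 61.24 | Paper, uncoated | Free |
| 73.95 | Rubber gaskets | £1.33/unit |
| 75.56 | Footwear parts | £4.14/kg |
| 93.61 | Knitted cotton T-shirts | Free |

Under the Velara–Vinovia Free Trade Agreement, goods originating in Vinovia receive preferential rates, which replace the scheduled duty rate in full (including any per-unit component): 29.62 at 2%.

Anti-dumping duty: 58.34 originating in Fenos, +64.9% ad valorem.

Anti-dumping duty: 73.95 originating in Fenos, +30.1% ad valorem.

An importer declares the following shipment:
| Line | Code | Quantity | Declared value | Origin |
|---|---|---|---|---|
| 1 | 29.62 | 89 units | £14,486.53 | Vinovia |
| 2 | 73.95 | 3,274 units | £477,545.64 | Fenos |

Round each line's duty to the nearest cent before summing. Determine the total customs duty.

£148,385.39

Line 1 (29.62, Vinovia, 89 units, £14,486.53):
Base rate for 29.62 is 11%.
Origin Vinovia qualifies under the Velara–Vinovia agreement and 29.62 is covered: preferential rate 2% applies instead.
Duty = £14,486.53 × 2% = £289.73.
Line 2 (73.95, Fenos, 3,274 units, £477,545.64):
Base rate for 73.95 is £1.33/unit.
Additional duty on 73.95 from Fenos: +30.1% ad valorem. Applied ad valorem rate = 30.1%.
Duty = £477,545.64 × 30.1% + 3,274 × £1.33 = £148,095.66.
Total = £289.73 + £148,095.66 = £148,385.39.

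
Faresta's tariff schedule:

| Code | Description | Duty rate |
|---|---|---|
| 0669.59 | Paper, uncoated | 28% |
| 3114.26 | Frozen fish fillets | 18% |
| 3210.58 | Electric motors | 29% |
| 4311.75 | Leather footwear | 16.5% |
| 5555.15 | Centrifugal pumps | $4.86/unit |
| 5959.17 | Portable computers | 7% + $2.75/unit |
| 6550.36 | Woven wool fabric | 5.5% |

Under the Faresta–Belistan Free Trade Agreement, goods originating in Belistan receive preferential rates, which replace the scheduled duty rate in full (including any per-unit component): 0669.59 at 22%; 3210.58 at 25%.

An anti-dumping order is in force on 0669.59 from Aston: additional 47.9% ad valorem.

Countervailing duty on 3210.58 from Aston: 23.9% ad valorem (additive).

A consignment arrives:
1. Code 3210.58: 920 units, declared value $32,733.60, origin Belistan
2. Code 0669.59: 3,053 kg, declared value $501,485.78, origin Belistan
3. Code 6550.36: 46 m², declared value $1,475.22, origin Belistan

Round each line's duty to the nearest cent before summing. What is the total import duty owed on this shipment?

Line 1 (3210.58, Belistan, 920 units, $32,733.60):
Base rate for 3210.58 is 29%.
Origin Belistan qualifies under the Faresta–Belistan agreement and 3210.58 is covered: preferential rate 25% applies instead.
The additional-duty order on 3210.58 targets Aston, not Belistan; it does not apply.
Duty = $32,733.60 × 25% = $8,183.40.
Line 2 (0669.59, Belistan, 3,053 kg, $501,485.78):
Base rate for 0669.59 is 28%.
Origin Belistan qualifies under the Faresta–Belistan agreement and 0669.59 is covered: preferential rate 22% applies instead.
The additional-duty order on 0669.59 targets Aston, not Belistan; it does not apply.
Duty = $501,485.78 × 22% = $110,326.87.
Line 3 (6550.36, Belistan, 46 m², $1,475.22):
Base rate for 6550.36 is 5.5%.
Origin Belistan is the FTA partner but 6550.36 is not on the preference list; base rate stands.
Duty = $1,475.22 × 5.5% = $81.14.
Total = $8,183.40 + $110,326.87 + $81.14 = $118,591.41.

$118,591.41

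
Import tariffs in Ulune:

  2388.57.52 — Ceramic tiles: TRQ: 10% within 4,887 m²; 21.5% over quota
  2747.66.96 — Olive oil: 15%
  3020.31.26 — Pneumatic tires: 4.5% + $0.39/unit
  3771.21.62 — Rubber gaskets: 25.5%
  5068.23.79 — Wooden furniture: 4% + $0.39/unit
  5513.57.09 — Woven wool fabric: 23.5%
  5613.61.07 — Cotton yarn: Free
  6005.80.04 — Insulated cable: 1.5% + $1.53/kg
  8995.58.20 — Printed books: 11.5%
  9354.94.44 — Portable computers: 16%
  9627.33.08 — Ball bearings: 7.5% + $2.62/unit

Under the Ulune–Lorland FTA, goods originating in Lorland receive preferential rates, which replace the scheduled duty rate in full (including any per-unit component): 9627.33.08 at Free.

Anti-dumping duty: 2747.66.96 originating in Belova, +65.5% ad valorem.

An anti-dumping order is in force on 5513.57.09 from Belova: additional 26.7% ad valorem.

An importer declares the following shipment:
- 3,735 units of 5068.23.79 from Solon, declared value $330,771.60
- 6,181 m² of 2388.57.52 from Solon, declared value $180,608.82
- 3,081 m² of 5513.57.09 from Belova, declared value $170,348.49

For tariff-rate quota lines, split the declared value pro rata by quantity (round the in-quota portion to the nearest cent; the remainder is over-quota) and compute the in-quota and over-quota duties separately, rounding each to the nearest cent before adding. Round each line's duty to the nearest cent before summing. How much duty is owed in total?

$122,611.56

Line 1 (5068.23.79, Solon, 3,735 units, $330,771.60):
Base rate for 5068.23.79 is 4% + $0.39/unit.
Duty = $330,771.60 × 4% + 3,735 × $0.39 = $14,687.51.
Line 2 (2388.57.52, Solon, 6,181 m², $180,608.82):
Code 2388.57.52 is under a tariff-rate quota (threshold 4,887 m²). In-quota: 4,887 m² at 10%; over-quota: 1,294 m² at 21.5%.
Pro-rata value split: in-quota = $180,608.82 × 4,887/6,181 = $142,798.14; over-quota = $180,608.82 − $142,798.14 = $37,810.68.
In-quota duty = $142,798.14 × 10% = $14,279.81. Over-quota duty = $37,810.68 × 21.5% = $8,129.30.
Line duty = $14,279.81 + $8,129.30 = $22,409.11.
Line 3 (5513.57.09, Belova, 3,081 m², $170,348.49):
Base rate for 5513.57.09 is 23.5%.
Additional duty on 5513.57.09 from Belova: +26.7%. Applied ad valorem rate: 23.5% + 26.7% = 50.2%.
Duty = $170,348.49 × 50.2% = $85,514.94.
Total = $14,687.51 + $22,409.11 + $85,514.94 = $122,611.56.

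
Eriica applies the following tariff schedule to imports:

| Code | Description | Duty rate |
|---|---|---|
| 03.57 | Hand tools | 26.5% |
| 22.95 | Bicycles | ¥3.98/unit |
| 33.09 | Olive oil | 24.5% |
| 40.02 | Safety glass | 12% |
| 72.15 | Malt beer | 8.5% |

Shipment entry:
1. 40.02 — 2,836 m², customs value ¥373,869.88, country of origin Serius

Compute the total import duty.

Line 1 (40.02, Serius, 2,836 m², ¥373,869.88):
Base rate for 40.02 is 12%.
Duty = ¥373,869.88 × 12% = ¥44,864.39.

¥44,864.39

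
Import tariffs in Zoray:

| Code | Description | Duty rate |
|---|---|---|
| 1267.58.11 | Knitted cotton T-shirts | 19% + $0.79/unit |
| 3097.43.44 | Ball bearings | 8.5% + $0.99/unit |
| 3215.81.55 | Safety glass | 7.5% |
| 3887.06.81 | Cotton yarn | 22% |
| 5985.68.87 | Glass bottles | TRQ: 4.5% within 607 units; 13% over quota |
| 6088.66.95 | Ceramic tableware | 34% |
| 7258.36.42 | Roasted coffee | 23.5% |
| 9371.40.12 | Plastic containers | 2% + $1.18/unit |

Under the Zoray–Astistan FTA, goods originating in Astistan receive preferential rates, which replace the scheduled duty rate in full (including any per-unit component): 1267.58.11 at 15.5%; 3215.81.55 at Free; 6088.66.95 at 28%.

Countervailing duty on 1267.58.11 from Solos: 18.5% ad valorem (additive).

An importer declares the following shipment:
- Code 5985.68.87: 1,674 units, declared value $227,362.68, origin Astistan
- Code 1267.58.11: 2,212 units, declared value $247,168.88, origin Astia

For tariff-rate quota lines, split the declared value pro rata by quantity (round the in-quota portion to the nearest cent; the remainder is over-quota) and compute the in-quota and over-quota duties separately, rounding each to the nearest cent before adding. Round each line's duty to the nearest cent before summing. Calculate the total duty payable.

Line 1 (5985.68.87, Astistan, 1,674 units, $227,362.68):
Code 5985.68.87 is under a tariff-rate quota (threshold 607 units). In-quota: 607 units at 4.5%; over-quota: 1,067 units at 13%.
Pro-rata value split: in-quota = $227,362.68 × 607/1,674 = $82,442.74; over-quota = $227,362.68 − $82,442.74 = $144,919.94.
In-quota duty = $82,442.74 × 4.5% = $3,709.92. Over-quota duty = $144,919.94 × 13% = $18,839.59.
Line duty = $3,709.92 + $18,839.59 = $22,549.51.
Line 2 (1267.58.11, Astia, 2,212 units, $247,168.88):
Base rate for 1267.58.11 is 19% + $0.79/unit.
1267.58.11 has an FTA preferential rate, but origin Astia is not Astistan; base rate stands.
The additional-duty order on 1267.58.11 targets Solos, not Astia; it does not apply.
Duty = $247,168.88 × 19% + 2,212 × $0.79 = $48,709.57.
Total = $22,549.51 + $48,709.57 = $71,259.08.

$71,259.08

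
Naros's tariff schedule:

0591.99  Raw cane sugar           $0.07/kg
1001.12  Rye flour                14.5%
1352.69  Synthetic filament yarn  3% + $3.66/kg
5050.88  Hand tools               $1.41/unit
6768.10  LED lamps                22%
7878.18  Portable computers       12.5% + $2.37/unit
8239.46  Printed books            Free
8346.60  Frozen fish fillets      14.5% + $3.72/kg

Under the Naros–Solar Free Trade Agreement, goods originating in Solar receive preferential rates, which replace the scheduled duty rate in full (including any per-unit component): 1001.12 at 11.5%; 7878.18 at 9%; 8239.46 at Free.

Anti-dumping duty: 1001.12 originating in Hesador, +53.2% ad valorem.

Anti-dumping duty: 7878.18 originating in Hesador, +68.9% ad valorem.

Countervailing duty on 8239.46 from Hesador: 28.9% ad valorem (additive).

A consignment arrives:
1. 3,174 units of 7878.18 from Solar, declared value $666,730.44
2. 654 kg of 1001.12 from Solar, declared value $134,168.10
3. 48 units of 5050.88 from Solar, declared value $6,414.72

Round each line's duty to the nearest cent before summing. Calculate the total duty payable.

$75,502.75

Line 1 (7878.18, Solar, 3,174 units, $666,730.44):
Base rate for 7878.18 is 12.5% + $2.37/unit.
Origin Solar qualifies under the Naros–Solar agreement and 7878.18 is covered: preferential rate 9% applies instead.
The additional-duty order on 7878.18 targets Hesador, not Solar; it does not apply.
Duty = $666,730.44 × 9% = $60,005.74.
Line 2 (1001.12, Solar, 654 kg, $134,168.10):
Base rate for 1001.12 is 14.5%.
Origin Solar qualifies under the Naros–Solar agreement and 1001.12 is covered: preferential rate 11.5% applies instead.
The additional-duty order on 1001.12 targets Hesador, not Solar; it does not apply.
Duty = $134,168.10 × 11.5% = $15,429.33.
Line 3 (5050.88, Solar, 48 units, $6,414.72):
Base rate for 5050.88 is $1.41/unit.
Origin Solar is the FTA partner but 5050.88 is not on the preference list; base rate stands.
Duty = 48 × $1.41 = $67.68.
Total = $60,005.74 + $15,429.33 + $67.68 = $75,502.75.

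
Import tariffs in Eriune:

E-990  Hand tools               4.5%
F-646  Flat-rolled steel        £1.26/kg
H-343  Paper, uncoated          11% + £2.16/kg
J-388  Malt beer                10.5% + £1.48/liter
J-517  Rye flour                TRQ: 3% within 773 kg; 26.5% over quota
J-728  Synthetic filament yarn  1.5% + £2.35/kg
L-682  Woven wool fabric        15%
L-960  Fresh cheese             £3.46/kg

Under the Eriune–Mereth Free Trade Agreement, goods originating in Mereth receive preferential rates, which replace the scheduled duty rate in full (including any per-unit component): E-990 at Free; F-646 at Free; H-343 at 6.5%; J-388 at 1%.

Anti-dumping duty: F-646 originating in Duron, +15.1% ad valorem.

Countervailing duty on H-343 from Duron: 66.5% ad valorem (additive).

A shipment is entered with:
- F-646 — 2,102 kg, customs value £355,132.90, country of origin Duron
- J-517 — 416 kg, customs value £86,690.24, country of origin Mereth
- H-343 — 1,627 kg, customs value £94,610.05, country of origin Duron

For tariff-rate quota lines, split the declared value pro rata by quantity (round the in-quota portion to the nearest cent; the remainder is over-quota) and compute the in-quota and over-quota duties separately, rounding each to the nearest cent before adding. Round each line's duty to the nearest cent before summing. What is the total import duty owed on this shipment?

Line 1 (F-646, Duron, 2,102 kg, £355,132.90):
Base rate for F-646 is £1.26/kg.
F-646 has an FTA preferential rate, but origin Duron is not Mereth; base rate stands.
Additional duty on F-646 from Duron: +15.1% ad valorem. Applied ad valorem rate = 15.1%.
Duty = £355,132.90 × 15.1% + 2,102 × £1.26 = £56,273.59.
Line 2 (J-517, Mereth, 416 kg, £86,690.24):
Code J-517 is under a tariff-rate quota (threshold 773 kg). Quantity 416 kg is within the quota, so the in-quota rate 3% applies to the full value.
Duty = £86,690.24 × 3% = £2,600.71.
Line 3 (H-343, Duron, 1,627 kg, £94,610.05):
Base rate for H-343 is 11% + £2.16/kg.
H-343 has an FTA preferential rate, but origin Duron is not Mereth; base rate stands.
Additional duty on H-343 from Duron: +66.5%. Applied ad valorem rate: 11% + 66.5% = 77.5%.
Duty = £94,610.05 × 77.5% + 1,627 × £2.16 = £76,837.11.
Total = £56,273.59 + £2,600.71 + £76,837.11 = £135,711.41.

£135,711.41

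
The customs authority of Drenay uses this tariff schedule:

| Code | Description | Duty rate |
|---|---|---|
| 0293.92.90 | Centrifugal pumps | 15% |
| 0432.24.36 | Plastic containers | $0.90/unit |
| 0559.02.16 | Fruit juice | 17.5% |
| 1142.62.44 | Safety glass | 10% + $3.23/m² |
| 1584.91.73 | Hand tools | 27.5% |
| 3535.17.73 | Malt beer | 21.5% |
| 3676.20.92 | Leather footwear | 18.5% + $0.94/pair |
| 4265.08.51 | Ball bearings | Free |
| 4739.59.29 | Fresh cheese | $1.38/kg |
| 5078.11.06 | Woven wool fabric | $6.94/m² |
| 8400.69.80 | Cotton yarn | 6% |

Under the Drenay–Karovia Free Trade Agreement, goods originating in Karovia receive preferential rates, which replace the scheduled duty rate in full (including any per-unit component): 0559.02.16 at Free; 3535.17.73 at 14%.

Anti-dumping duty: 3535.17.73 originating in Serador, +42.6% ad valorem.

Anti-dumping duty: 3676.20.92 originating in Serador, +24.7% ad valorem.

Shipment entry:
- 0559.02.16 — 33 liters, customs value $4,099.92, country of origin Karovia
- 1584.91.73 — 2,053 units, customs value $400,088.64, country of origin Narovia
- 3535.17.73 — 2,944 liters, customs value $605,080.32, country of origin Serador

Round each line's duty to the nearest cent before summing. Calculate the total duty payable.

Line 1 (0559.02.16, Karovia, 33 liters, $4,099.92):
Base rate for 0559.02.16 is 17.5%.
Origin Karovia qualifies under the Drenay–Karovia agreement and 0559.02.16 is covered: preferential rate Free applies instead.
Duty = $4,099.92 × 0% = $0.00.
Line 2 (1584.91.73, Narovia, 2,053 units, $400,088.64):
Base rate for 1584.91.73 is 27.5%.
Duty = $400,088.64 × 27.5% = $110,024.38.
Line 3 (3535.17.73, Serador, 2,944 liters, $605,080.32):
Base rate for 3535.17.73 is 21.5%.
3535.17.73 has an FTA preferential rate, but origin Serador is not Karovia; base rate stands.
Additional duty on 3535.17.73 from Serador: +42.6%. Applied ad valorem rate: 21.5% + 42.6% = 64.1%.
Duty = $605,080.32 × 64.1% = $387,856.49.
Total = $0.00 + $110,024.38 + $387,856.49 = $497,880.87.

$497,880.87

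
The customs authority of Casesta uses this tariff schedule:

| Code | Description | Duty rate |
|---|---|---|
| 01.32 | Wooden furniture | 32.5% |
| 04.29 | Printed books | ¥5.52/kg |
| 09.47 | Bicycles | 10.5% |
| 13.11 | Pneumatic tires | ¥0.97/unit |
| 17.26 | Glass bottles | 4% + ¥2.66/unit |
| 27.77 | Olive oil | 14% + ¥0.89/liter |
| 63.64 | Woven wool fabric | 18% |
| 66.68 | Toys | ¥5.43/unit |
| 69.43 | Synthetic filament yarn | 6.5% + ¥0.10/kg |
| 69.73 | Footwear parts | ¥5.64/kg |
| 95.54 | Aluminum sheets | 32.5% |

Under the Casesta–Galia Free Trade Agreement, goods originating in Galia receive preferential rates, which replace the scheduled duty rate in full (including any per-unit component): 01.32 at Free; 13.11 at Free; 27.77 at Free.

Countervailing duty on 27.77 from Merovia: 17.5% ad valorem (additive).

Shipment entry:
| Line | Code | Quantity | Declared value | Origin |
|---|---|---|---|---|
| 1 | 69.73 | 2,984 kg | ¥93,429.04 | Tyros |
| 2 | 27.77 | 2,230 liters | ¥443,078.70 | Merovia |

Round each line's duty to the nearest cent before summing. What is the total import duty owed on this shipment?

Line 1 (69.73, Tyros, 2,984 kg, ¥93,429.04):
Base rate for 69.73 is ¥5.64/kg.
Duty = 2,984 × ¥5.64 = ¥16,829.76.
Line 2 (27.77, Merovia, 2,230 liters, ¥443,078.70):
Base rate for 27.77 is 14% + ¥0.89/liter.
27.77 has an FTA preferential rate, but origin Merovia is not Galia; base rate stands.
Additional duty on 27.77 from Merovia: +17.5%. Applied ad valorem rate: 14% + 17.5% = 31.5%.
Duty = ¥443,078.70 × 31.5% + 2,230 × ¥0.89 = ¥141,554.49.
Total = ¥16,829.76 + ¥141,554.49 = ¥158,384.25.

¥158,384.25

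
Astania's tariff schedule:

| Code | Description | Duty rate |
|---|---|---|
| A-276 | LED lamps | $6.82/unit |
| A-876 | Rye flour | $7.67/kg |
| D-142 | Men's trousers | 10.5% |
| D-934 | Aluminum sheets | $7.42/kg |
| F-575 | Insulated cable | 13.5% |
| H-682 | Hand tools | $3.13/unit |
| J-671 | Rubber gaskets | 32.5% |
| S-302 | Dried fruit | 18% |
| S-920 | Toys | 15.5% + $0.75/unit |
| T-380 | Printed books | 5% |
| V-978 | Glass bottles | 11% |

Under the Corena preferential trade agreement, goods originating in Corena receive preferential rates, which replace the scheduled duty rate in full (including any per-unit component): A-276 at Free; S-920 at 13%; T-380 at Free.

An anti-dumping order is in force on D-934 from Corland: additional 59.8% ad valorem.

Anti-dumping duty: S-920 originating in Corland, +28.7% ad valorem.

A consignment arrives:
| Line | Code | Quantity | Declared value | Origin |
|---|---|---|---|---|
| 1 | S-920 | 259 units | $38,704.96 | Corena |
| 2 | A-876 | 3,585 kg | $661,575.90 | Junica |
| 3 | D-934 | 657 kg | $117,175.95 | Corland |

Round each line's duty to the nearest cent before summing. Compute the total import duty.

Line 1 (S-920, Corena, 259 units, $38,704.96):
Base rate for S-920 is 15.5% + $0.75/unit.
Origin Corena qualifies under the Astania–Corena agreement and S-920 is covered: preferential rate 13% applies instead.
The additional-duty order on S-920 targets Corland, not Corena; it does not apply.
Duty = $38,704.96 × 13% = $5,031.64.
Line 2 (A-876, Junica, 3,585 kg, $661,575.90):
Base rate for A-876 is $7.67/kg.
Duty = 3,585 × $7.67 = $27,496.95.
Line 3 (D-934, Corland, 657 kg, $117,175.95):
Base rate for D-934 is $7.42/kg.
Additional duty on D-934 from Corland: +59.8% ad valorem. Applied ad valorem rate = 59.8%.
Duty = $117,175.95 × 59.8% + 657 × $7.42 = $74,946.16.
Total = $5,031.64 + $27,496.95 + $74,946.16 = $107,474.75.

$107,474.75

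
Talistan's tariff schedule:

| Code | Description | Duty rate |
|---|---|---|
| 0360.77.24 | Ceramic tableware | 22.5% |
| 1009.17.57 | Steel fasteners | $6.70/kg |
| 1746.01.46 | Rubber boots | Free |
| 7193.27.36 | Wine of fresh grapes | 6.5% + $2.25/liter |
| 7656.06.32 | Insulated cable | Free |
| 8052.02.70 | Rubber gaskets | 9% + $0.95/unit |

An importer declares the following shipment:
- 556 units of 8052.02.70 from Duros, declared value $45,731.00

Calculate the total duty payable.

Line 1 (8052.02.70, Duros, 556 units, $45,731.00):
Base rate for 8052.02.70 is 9% + $0.95/unit.
Duty = $45,731.00 × 9% + 556 × $0.95 = $4,643.99.

$4,643.99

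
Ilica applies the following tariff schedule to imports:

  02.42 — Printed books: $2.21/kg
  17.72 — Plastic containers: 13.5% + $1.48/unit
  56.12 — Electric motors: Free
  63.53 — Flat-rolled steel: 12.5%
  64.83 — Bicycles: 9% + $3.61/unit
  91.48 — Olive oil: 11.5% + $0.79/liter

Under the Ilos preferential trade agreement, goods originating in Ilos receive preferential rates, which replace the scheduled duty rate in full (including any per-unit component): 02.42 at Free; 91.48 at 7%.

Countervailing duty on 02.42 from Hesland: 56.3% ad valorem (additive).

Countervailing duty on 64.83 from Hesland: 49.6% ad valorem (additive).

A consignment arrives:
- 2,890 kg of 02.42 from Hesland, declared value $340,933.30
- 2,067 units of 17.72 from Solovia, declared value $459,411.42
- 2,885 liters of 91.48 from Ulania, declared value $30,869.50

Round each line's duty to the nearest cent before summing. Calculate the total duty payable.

Line 1 (02.42, Hesland, 2,890 kg, $340,933.30):
Base rate for 02.42 is $2.21/kg.
02.42 has an FTA preferential rate, but origin Hesland is not Ilos; base rate stands.
Additional duty on 02.42 from Hesland: +56.3% ad valorem. Applied ad valorem rate = 56.3%.
Duty = $340,933.30 × 56.3% + 2,890 × $2.21 = $198,332.35.
Line 2 (17.72, Solovia, 2,067 units, $459,411.42):
Base rate for 17.72 is 13.5% + $1.48/unit.
Duty = $459,411.42 × 13.5% + 2,067 × $1.48 = $65,079.70.
Line 3 (91.48, Ulania, 2,885 liters, $30,869.50):
Base rate for 91.48 is 11.5% + $0.79/liter.
91.48 has an FTA preferential rate, but origin Ulania is not Ilos; base rate stands.
Duty = $30,869.50 × 11.5% + 2,885 × $0.79 = $5,829.14.
Total = $198,332.35 + $65,079.70 + $5,829.14 = $269,241.19.

$269,241.19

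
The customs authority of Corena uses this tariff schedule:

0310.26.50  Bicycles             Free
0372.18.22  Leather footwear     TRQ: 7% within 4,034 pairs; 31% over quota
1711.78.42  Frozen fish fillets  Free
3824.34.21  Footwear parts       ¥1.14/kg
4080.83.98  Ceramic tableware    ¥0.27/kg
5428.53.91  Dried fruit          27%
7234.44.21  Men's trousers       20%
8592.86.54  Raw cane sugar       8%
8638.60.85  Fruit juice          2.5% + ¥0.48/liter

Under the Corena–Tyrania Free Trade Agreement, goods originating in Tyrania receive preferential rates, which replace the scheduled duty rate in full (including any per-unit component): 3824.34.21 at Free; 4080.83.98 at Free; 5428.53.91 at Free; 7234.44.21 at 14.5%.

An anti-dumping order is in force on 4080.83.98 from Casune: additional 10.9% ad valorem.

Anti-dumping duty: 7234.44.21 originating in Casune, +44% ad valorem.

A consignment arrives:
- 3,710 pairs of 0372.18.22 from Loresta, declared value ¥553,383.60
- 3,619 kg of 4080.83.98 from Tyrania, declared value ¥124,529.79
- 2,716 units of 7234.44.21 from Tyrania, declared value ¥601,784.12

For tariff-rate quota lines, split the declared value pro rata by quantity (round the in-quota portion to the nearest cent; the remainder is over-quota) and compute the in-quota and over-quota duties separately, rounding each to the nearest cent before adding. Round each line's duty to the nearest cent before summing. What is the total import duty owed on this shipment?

¥125,995.55

Line 1 (0372.18.22, Loresta, 3,710 pairs, ¥553,383.60):
Code 0372.18.22 is under a tariff-rate quota (threshold 4,034 pairs). Quantity 3,710 pairs is within the quota, so the in-quota rate 7% applies to the full value.
Duty = ¥553,383.60 × 7% = ¥38,736.85.
Line 2 (4080.83.98, Tyrania, 3,619 kg, ¥124,529.79):
Base rate for 4080.83.98 is ¥0.27/kg.
Origin Tyrania qualifies under the Corena–Tyrania agreement and 4080.83.98 is covered: preferential rate Free applies instead.
The additional-duty order on 4080.83.98 targets Casune, not Tyrania; it does not apply.
Duty = ¥124,529.79 × 0% = ¥0.00.
Line 3 (7234.44.21, Tyrania, 2,716 units, ¥601,784.12):
Base rate for 7234.44.21 is 20%.
Origin Tyrania qualifies under the Corena–Tyrania agreement and 7234.44.21 is covered: preferential rate 14.5% applies instead.
The additional-duty order on 7234.44.21 targets Casune, not Tyrania; it does not apply.
Duty = ¥601,784.12 × 14.5% = ¥87,258.70.
Total = ¥38,736.85 + ¥0.00 + ¥87,258.70 = ¥125,995.55.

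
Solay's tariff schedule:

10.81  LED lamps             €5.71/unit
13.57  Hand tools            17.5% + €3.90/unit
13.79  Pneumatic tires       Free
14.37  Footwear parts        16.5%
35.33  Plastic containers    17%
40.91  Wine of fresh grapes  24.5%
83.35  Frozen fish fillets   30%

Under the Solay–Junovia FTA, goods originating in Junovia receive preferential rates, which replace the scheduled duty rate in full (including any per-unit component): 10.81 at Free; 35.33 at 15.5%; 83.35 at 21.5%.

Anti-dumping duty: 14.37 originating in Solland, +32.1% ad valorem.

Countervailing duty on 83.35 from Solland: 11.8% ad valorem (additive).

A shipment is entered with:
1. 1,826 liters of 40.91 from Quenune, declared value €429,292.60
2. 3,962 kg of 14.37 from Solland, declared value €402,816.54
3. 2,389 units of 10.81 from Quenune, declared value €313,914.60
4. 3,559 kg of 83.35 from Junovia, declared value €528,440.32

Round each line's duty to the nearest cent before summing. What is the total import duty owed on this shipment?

€428,201.39

Line 1 (40.91, Quenune, 1,826 liters, €429,292.60):
Base rate for 40.91 is 24.5%.
Duty = €429,292.60 × 24.5% = €105,176.69.
Line 2 (14.37, Solland, 3,962 kg, €402,816.54):
Base rate for 14.37 is 16.5%.
Additional duty on 14.37 from Solland: +32.1%. Applied ad valorem rate: 16.5% + 32.1% = 48.6%.
Duty = €402,816.54 × 48.6% = €195,768.84.
Line 3 (10.81, Quenune, 2,389 units, €313,914.60):
Base rate for 10.81 is €5.71/unit.
10.81 has an FTA preferential rate, but origin Quenune is not Junovia; base rate stands.
Duty = 2,389 × €5.71 = €13,641.19.
Line 4 (83.35, Junovia, 3,559 kg, €528,440.32):
Base rate for 83.35 is 30%.
Origin Junovia qualifies under the Solay–Junovia agreement and 83.35 is covered: preferential rate 21.5% applies instead.
The additional-duty order on 83.35 targets Solland, not Junovia; it does not apply.
Duty = €528,440.32 × 21.5% = €113,614.67.
Total = €105,176.69 + €195,768.84 + €13,641.19 + €113,614.67 = €428,201.39.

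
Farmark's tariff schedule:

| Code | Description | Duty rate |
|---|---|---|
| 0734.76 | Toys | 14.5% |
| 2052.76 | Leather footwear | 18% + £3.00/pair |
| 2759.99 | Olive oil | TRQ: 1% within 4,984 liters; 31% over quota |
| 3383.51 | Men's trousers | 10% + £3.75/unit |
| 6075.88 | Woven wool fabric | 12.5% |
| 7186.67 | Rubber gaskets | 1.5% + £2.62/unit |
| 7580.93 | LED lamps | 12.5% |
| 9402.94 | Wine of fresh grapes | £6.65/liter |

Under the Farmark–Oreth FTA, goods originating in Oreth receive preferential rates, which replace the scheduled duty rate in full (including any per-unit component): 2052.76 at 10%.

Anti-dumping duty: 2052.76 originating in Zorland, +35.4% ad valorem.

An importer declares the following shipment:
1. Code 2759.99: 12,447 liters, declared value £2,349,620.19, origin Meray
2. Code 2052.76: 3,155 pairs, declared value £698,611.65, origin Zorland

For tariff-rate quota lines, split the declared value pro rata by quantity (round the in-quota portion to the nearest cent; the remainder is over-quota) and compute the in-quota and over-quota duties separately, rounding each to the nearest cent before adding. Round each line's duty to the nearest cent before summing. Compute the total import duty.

£828,656.98

Line 1 (2759.99, Meray, 12,447 liters, £2,349,620.19):
Code 2759.99 is under a tariff-rate quota (threshold 4,984 liters). In-quota: 4,984 liters at 1%; over-quota: 7,463 liters at 31%.
Pro-rata value split: in-quota = £2,349,620.19 × 4,984/12,447 = £940,829.68; over-quota = £2,349,620.19 − £940,829.68 = £1,408,790.51.
In-quota duty = £940,829.68 × 1% = £9,408.30. Over-quota duty = £1,408,790.51 × 31% = £436,725.06.
Line duty = £9,408.30 + £436,725.06 = £446,133.36.
Line 2 (2052.76, Zorland, 3,155 pairs, £698,611.65):
Base rate for 2052.76 is 18% + £3.00/pair.
2052.76 has an FTA preferential rate, but origin Zorland is not Oreth; base rate stands.
Additional duty on 2052.76 from Zorland: +35.4%. Applied ad valorem rate: 18% + 35.4% = 53.4%.
Duty = £698,611.65 × 53.4% + 3,155 × £3.00 = £382,523.62.
Total = £446,133.36 + £382,523.62 = £828,656.98.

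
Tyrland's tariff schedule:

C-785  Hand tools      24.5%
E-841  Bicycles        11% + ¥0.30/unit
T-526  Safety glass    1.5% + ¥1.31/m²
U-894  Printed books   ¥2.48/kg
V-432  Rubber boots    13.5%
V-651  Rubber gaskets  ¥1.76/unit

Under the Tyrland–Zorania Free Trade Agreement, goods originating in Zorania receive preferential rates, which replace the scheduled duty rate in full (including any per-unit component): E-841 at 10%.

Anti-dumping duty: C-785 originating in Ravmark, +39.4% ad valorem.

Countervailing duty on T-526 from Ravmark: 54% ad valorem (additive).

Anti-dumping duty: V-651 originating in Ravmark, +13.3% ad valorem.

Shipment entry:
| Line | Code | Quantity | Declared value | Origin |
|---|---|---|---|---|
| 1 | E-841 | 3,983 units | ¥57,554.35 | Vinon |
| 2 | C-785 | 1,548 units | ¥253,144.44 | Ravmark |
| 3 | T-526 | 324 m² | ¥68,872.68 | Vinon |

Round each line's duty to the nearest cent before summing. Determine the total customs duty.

¥170,742.71

Line 1 (E-841, Vinon, 3,983 units, ¥57,554.35):
Base rate for E-841 is 11% + ¥0.30/unit.
E-841 has an FTA preferential rate, but origin Vinon is not Zorania; base rate stands.
Duty = ¥57,554.35 × 11% + 3,983 × ¥0.30 = ¥7,525.88.
Line 2 (C-785, Ravmark, 1,548 units, ¥253,144.44):
Base rate for C-785 is 24.5%.
Additional duty on C-785 from Ravmark: +39.4%. Applied ad valorem rate: 24.5% + 39.4% = 63.9%.
Duty = ¥253,144.44 × 63.9% = ¥161,759.30.
Line 3 (T-526, Vinon, 324 m², ¥68,872.68):
Base rate for T-526 is 1.5% + ¥1.31/m².
The additional-duty order on T-526 targets Ravmark, not Vinon; it does not apply.
Duty = ¥68,872.68 × 1.5% + 324 × ¥1.31 = ¥1,457.53.
Total = ¥7,525.88 + ¥161,759.30 + ¥1,457.53 = ¥170,742.71.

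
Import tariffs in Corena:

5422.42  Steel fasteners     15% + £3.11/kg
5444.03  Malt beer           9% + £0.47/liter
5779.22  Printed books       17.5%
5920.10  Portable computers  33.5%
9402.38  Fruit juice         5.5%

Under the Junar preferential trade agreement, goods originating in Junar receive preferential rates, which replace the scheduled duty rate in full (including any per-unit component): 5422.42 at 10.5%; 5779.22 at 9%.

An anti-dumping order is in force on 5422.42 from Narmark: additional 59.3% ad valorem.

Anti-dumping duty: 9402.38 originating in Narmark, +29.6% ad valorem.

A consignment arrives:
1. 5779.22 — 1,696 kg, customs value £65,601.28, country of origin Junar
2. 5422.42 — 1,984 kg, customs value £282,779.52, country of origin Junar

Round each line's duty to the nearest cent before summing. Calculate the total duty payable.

£35,595.97

Line 1 (5779.22, Junar, 1,696 kg, £65,601.28):
Base rate for 5779.22 is 17.5%.
Origin Junar qualifies under the Corena–Junar agreement and 5779.22 is covered: preferential rate 9% applies instead.
Duty = £65,601.28 × 9% = £5,904.12.
Line 2 (5422.42, Junar, 1,984 kg, £282,779.52):
Base rate for 5422.42 is 15% + £3.11/kg.
Origin Junar qualifies under the Corena–Junar agreement and 5422.42 is covered: preferential rate 10.5% applies instead.
The additional-duty order on 5422.42 targets Narmark, not Junar; it does not apply.
Duty = £282,779.52 × 10.5% = £29,691.85.
Total = £5,904.12 + £29,691.85 = £35,595.97.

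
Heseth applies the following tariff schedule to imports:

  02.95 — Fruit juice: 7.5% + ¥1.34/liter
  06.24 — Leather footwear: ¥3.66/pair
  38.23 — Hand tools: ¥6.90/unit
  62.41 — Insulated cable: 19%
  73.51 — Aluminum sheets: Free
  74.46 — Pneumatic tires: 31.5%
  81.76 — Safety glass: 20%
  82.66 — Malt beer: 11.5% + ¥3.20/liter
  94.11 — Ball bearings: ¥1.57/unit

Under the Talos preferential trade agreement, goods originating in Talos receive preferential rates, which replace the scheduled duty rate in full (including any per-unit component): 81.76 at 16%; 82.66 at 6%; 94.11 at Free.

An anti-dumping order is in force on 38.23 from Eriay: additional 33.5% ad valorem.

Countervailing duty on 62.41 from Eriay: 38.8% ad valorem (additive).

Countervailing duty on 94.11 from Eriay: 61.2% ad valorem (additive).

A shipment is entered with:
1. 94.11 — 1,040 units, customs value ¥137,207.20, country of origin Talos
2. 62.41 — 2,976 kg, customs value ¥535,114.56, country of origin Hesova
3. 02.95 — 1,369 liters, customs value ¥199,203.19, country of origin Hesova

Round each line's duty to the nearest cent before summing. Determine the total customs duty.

¥118,446.47

Line 1 (94.11, Talos, 1,040 units, ¥137,207.20):
Base rate for 94.11 is ¥1.57/unit.
Origin Talos qualifies under the Heseth–Talos agreement and 94.11 is covered: preferential rate Free applies instead.
The additional-duty order on 94.11 targets Eriay, not Talos; it does not apply.
Duty = ¥137,207.20 × 0% = ¥0.00.
Line 2 (62.41, Hesova, 2,976 kg, ¥535,114.56):
Base rate for 62.41 is 19%.
The additional-duty order on 62.41 targets Eriay, not Hesova; it does not apply.
Duty = ¥535,114.56 × 19% = ¥101,671.77.
Line 3 (02.95, Hesova, 1,369 liters, ¥199,203.19):
Base rate for 02.95 is 7.5% + ¥1.34/liter.
Duty = ¥199,203.19 × 7.5% + 1,369 × ¥1.34 = ¥16,774.70.
Total = ¥0.00 + ¥101,671.77 + ¥16,774.70 = ¥118,446.47.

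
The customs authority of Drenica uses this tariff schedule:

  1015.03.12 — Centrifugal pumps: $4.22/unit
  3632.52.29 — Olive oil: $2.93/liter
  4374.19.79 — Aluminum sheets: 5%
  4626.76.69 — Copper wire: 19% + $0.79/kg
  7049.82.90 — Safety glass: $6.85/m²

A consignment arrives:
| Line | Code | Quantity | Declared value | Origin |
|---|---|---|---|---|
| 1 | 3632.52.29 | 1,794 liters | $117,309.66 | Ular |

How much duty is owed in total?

$5,256.42

Line 1 (3632.52.29, Ular, 1,794 liters, $117,309.66):
Base rate for 3632.52.29 is $2.93/liter.
Duty = 1,794 × $2.93 = $5,256.42.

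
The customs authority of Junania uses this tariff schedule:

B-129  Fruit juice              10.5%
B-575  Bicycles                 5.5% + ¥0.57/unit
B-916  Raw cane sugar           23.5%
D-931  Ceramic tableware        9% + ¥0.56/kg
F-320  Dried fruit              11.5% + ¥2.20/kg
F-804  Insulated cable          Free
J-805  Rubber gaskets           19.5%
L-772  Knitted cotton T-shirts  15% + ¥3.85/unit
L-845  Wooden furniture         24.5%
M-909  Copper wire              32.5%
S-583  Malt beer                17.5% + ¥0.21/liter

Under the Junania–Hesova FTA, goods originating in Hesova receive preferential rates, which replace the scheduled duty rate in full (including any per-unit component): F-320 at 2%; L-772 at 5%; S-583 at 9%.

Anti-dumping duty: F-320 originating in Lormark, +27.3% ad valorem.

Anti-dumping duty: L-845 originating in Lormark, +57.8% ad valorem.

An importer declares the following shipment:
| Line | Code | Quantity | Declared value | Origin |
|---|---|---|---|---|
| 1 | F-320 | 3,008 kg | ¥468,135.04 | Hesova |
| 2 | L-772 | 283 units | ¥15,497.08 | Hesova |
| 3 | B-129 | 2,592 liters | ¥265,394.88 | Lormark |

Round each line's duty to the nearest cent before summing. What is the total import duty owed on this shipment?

Line 1 (F-320, Hesova, 3,008 kg, ¥468,135.04):
Base rate for F-320 is 11.5% + ¥2.20/kg.
Origin Hesova qualifies under the Junania–Hesova agreement and F-320 is covered: preferential rate 2% applies instead.
The additional-duty order on F-320 targets Lormark, not Hesova; it does not apply.
Duty = ¥468,135.04 × 2% = ¥9,362.70.
Line 2 (L-772, Hesova, 283 units, ¥15,497.08):
Base rate for L-772 is 15% + ¥3.85/unit.
Origin Hesova qualifies under the Junania–Hesova agreement and L-772 is covered: preferential rate 5% applies instead.
Duty = ¥15,497.08 × 5% = ¥774.85.
Line 3 (B-129, Lormark, 2,592 liters, ¥265,394.88):
Base rate for B-129 is 10.5%.
Duty = ¥265,394.88 × 10.5% = ¥27,866.46.
Total = ¥9,362.70 + ¥774.85 + ¥27,866.46 = ¥38,004.01.

¥38,004.01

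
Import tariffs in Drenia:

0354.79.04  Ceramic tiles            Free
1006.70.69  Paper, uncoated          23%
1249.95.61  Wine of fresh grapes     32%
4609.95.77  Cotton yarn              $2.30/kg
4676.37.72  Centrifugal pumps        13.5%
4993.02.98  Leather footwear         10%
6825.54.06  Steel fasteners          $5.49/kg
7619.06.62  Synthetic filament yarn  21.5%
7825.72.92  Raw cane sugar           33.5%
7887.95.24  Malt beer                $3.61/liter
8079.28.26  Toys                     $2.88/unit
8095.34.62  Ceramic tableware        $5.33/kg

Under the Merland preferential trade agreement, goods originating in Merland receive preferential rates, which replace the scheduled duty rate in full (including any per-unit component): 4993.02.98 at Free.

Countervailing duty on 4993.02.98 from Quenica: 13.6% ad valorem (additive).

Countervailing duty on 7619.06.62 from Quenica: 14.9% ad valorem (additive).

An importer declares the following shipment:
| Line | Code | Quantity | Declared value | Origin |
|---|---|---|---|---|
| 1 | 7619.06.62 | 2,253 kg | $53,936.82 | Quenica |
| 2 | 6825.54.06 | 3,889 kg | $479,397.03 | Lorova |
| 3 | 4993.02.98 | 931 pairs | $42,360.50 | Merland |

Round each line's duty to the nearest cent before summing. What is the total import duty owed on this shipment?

Line 1 (7619.06.62, Quenica, 2,253 kg, $53,936.82):
Base rate for 7619.06.62 is 21.5%.
Additional duty on 7619.06.62 from Quenica: +14.9%. Applied ad valorem rate: 21.5% + 14.9% = 36.4%.
Duty = $53,936.82 × 36.4% = $19,633.00.
Line 2 (6825.54.06, Lorova, 3,889 kg, $479,397.03):
Base rate for 6825.54.06 is $5.49/kg.
Duty = 3,889 × $5.49 = $21,350.61.
Line 3 (4993.02.98, Merland, 931 pairs, $42,360.50):
Base rate for 4993.02.98 is 10%.
Origin Merland qualifies under the Drenia–Merland agreement and 4993.02.98 is covered: preferential rate Free applies instead.
The additional-duty order on 4993.02.98 targets Quenica, not Merland; it does not apply.
Duty = $42,360.50 × 0% = $0.00.
Total = $19,633.00 + $21,350.61 + $0.00 = $40,983.61.

$40,983.61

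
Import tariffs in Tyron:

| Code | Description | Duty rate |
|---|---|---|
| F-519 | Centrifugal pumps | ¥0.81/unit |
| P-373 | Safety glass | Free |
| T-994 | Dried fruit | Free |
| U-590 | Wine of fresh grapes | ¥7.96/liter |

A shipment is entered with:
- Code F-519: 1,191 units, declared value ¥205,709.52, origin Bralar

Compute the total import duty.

¥964.71

Line 1 (F-519, Bralar, 1,191 units, ¥205,709.52):
Base rate for F-519 is ¥0.81/unit.
Duty = 1,191 × ¥0.81 = ¥964.71.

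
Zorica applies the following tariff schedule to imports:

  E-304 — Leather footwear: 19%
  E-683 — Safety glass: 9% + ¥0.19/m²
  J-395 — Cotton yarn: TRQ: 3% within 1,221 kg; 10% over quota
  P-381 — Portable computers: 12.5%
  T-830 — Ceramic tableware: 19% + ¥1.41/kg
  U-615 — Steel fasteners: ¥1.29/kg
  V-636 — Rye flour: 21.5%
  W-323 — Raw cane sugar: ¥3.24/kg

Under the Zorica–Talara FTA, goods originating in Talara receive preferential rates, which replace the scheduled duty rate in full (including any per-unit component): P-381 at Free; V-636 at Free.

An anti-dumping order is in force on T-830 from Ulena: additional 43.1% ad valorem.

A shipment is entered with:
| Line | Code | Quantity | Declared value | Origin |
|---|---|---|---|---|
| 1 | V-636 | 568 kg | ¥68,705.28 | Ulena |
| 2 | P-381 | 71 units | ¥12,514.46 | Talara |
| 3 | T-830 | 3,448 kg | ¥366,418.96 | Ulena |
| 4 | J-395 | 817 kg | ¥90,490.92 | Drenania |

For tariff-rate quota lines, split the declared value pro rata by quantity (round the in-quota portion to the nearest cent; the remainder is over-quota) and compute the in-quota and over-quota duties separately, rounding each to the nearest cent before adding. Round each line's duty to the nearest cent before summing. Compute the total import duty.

Line 1 (V-636, Ulena, 568 kg, ¥68,705.28):
Base rate for V-636 is 21.5%.
V-636 has an FTA preferential rate, but origin Ulena is not Talara; base rate stands.
Duty = ¥68,705.28 × 21.5% = ¥14,771.64.
Line 2 (P-381, Talara, 71 units, ¥12,514.46):
Base rate for P-381 is 12.5%.
Origin Talara qualifies under the Zorica–Talara agreement and P-381 is covered: preferential rate Free applies instead.
Duty = ¥12,514.46 × 0% = ¥0.00.
Line 3 (T-830, Ulena, 3,448 kg, ¥366,418.96):
Base rate for T-830 is 19% + ¥1.41/kg.
Additional duty on T-830 from Ulena: +43.1%. Applied ad valorem rate: 19% + 43.1% = 62.1%.
Duty = ¥366,418.96 × 62.1% + 3,448 × ¥1.41 = ¥232,407.85.
Line 4 (J-395, Drenania, 817 kg, ¥90,490.92):
Code J-395 is under a tariff-rate quota (threshold 1,221 kg). Quantity 817 kg is within the quota, so the in-quota rate 3% applies to the full value.
Duty = ¥90,490.92 × 3% = ¥2,714.73.
Total = ¥14,771.64 + ¥0.00 + ¥232,407.85 + ¥2,714.73 = ¥249,894.22.

¥249,894.22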